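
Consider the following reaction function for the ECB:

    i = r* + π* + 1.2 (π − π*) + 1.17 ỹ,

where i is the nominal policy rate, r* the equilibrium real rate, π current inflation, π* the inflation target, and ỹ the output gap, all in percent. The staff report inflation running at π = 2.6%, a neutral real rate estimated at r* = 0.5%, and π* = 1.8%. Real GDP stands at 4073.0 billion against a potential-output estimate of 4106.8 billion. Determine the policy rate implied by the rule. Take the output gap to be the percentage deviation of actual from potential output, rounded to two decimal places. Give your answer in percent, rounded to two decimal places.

Output gap = 100 × (4073.0 − 4106.8) / 4106.8 = -0.82%.
i = 0.50 + 1.80 + 1.2 × (2.60 − 1.80) + 1.17 × (-0.82)
   = 0.50 + 1.8 + 0.96 − 0.9594 = 2.30

2.30%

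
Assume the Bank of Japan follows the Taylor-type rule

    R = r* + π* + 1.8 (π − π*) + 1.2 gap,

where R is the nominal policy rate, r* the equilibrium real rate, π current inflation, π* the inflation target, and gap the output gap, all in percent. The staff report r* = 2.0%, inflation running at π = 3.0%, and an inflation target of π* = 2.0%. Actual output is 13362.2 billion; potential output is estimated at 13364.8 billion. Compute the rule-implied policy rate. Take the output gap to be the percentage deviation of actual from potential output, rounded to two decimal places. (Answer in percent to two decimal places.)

Output gap = 100 × (13362.2 − 13364.8) / 13364.8 = -0.02%.
R = 2.00 + 2.00 + 1.8 × (3.00 − 2.00) + 1.2 × (-0.02)
   = 2.00 + 2 + 1.8 − 0.024 = 5.78

5.78%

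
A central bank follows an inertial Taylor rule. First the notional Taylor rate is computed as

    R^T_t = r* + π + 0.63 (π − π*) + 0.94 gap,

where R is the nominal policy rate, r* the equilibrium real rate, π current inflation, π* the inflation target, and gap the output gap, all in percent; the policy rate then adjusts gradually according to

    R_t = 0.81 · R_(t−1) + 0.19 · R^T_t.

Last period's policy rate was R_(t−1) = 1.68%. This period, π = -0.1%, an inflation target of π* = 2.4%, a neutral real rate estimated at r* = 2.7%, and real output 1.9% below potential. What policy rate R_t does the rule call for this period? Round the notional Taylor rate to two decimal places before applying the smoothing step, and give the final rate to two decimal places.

Output 1.9% below potential → gap = -1.9.
R^T_t = 2.7 + (-0.1) + 0.63 × (-0.1 − 2.4) + 0.94 × (-1.9)
   = 2.7 − 0.1 − 1.575 − 1.786 = -0.76
R_t = 0.81 × 1.68 + 0.19 × (-0.76) = 1.3608 − 0.1444 = 1.22

1.22%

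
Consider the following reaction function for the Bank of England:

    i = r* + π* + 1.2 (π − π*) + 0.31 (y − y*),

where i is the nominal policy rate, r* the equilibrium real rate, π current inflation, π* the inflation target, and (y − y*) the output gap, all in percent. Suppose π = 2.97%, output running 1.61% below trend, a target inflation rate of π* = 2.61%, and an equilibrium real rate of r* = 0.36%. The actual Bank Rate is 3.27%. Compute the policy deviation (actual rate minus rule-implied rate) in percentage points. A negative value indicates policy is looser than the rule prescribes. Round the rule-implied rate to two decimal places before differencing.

0.37 pp

Output 1.61% below potential → (y − y*) = -1.61.
i = 0.36 + 2.61 + 1.2 × (2.97 − 2.61) + 0.31 × (-1.61)
   = 0.36 + 2.61 + 0.432 − 0.4991 = 2.90
Deviation = 3.27 − 2.90 = 0.37 pp.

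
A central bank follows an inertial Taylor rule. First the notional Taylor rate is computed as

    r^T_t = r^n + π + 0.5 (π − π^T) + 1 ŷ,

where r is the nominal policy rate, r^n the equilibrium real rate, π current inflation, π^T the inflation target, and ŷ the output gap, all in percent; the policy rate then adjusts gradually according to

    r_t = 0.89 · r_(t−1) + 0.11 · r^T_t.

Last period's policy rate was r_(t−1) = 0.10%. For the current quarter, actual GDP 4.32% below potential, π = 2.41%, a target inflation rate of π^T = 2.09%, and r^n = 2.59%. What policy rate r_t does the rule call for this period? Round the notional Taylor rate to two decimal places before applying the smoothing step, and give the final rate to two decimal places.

0.18%

Output 4.32% below potential → ŷ = -4.32.
r^T_t = 2.59 + 2.41 + 0.5 × (2.41 − 2.09) + 1 × (-4.32)
   = 2.59 + 2.41 + 0.16 − 4.32 = 0.84
r_t = 0.89 × 0.10 + 0.11 × 0.84 = 0.089 + 0.0924 = 0.18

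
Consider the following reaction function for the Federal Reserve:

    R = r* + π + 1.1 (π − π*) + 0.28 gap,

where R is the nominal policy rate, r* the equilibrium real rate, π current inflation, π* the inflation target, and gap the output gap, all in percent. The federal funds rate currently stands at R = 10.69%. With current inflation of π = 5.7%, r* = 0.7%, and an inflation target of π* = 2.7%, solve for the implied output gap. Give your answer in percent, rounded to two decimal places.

0.28 gap = 10.69 − 0.7 − 5.7 − 1.1 × (5.7 − 2.7) = 0.99
gap = 0.99 / 0.28 = 3.54

3.54%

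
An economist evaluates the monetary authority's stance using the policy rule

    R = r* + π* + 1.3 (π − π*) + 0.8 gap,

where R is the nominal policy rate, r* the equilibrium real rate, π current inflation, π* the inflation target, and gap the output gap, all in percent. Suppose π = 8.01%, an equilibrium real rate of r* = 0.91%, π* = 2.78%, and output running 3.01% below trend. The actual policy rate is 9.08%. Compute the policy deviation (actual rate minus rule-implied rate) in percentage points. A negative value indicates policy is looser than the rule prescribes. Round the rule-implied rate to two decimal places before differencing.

1.00 pp

Output 3.01% below potential → gap = -3.01.
R = 0.91 + 2.78 + 1.3 × (8.01 − 2.78) + 0.8 × (-3.01)
   = 0.91 + 2.78 + 6.799 − 2.408 = 8.08
Deviation = 9.08 − 8.08 = 1.00 pp.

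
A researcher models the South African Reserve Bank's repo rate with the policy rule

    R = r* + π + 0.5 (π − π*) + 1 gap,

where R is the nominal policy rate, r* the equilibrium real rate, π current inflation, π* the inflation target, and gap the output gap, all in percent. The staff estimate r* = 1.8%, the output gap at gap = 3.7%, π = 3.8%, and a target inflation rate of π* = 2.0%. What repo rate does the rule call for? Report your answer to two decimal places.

10.20%

R = 1.8 + 3.8 + 0.5 × (3.8 − 2.0) + 1 × 3.7
   = 1.8 + 3.8 + 0.9 + 3.7 = 10.20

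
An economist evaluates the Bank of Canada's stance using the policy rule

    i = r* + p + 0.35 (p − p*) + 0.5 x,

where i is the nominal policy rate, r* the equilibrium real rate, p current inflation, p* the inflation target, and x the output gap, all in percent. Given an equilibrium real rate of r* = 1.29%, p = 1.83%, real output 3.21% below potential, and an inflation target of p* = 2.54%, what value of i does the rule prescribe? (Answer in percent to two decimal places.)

1.27%

Output 3.21% below potential → x = -3.21.
i = 1.29 + 1.83 + 0.35 × (1.83 − 2.54) + 0.5 × (-3.21)
   = 1.29 + 1.83 − 0.2485 − 1.605 = 1.27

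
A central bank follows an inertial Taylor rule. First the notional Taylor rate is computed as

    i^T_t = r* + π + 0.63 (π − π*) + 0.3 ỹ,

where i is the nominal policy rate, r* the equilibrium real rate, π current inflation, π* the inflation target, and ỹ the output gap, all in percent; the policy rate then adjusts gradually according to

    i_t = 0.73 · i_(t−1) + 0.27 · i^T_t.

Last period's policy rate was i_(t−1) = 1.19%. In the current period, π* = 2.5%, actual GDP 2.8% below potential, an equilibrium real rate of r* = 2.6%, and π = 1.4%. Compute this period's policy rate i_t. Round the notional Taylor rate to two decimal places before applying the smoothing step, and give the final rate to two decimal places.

1.54%

Output 2.8% below potential → ỹ = -2.8.
i^T_t = 2.6 + 1.4 + 0.63 × (1.4 − 2.5) + 0.3 × (-2.8)
   = 2.6 + 1.4 − 0.693 − 0.84 = 2.47
i_t = 0.73 × 1.19 + 0.27 × 2.47 = 0.8687 + 0.6669 = 1.54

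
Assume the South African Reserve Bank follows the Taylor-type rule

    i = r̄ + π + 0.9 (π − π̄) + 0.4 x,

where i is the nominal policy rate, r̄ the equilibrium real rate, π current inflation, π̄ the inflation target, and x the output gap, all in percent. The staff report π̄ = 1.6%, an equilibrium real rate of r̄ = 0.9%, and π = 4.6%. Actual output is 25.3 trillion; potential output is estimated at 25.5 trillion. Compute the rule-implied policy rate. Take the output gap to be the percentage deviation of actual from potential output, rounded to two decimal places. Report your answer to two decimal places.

7.89%

Output gap = 100 × (25.3 − 25.5) / 25.5 = -0.78%.
i = 0.90 + 4.60 + 0.9 × (4.60 − 1.60) + 0.4 × (-0.78)
   = 0.90 + 4.6 + 2.7 − 0.312 = 7.89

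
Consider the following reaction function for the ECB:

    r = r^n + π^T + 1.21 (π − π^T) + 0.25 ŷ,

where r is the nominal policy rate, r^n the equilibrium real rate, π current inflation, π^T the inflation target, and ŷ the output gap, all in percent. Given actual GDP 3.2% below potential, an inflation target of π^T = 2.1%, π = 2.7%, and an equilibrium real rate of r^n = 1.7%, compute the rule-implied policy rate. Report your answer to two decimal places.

Output 3.2% below potential → ŷ = -3.2.
r = 1.7 + 2.1 + 1.21 × (2.7 − 2.1) + 0.25 × (-3.2)
   = 1.7 + 2.1 + 0.726 − 0.8 = 3.73

3.73%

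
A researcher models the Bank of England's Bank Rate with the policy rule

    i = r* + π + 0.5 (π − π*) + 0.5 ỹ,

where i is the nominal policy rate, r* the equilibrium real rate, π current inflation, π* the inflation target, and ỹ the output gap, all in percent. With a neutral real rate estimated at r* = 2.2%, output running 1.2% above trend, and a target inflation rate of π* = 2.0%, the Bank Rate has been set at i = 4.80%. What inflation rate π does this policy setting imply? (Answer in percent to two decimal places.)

2.00%

Output 1.2% above potential → ỹ = 1.2.
Collecting π: i = r* + (1 + 0.5) π − 0.5 π* + 0.5 ỹ
1.5 π = 4.80 − 2.2 + 0.5 × 2.0 − 0.5 × 1.2 = 3
π = 3 / 1.5 = 2.00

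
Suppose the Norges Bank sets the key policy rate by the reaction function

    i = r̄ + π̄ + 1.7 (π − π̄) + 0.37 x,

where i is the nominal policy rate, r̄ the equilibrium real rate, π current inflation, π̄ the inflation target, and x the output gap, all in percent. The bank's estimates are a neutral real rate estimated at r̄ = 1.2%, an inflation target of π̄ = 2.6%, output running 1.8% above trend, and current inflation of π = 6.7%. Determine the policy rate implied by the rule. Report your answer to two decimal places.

11.44%

Output 1.8% above potential → x = 1.8.
i = 1.2 + 2.6 + 1.7 × (6.7 − 2.6) + 0.37 × 1.8
   = 1.2 + 2.6 + 6.97 + 0.666 = 11.44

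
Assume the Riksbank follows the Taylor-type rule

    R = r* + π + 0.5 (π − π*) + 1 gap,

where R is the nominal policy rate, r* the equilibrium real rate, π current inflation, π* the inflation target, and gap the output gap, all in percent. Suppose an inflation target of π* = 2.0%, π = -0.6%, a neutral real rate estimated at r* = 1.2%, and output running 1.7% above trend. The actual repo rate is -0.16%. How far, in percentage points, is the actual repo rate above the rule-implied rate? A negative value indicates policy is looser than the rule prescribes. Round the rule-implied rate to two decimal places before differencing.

-1.16 pp

Output 1.7% above potential → gap = 1.7.
R = 1.2 + (-0.6) + 0.5 × (-0.6 − 2.0) + 1 × 1.7
   = 1.2 − 0.6 − 1.3 + 1.7 = 1.00
Deviation = -0.16 − 1.00 = -1.16 pp.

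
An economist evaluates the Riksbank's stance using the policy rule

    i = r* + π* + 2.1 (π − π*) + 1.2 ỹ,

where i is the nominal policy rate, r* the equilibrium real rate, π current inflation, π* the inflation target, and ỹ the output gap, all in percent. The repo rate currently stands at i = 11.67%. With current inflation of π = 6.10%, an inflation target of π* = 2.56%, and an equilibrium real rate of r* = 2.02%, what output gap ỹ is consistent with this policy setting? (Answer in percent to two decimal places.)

-0.29%

1.2 ỹ = 11.67 − 2.02 − 2.56 − 2.1 × (6.10 − 2.56) = -0.344
ỹ = -0.344 / 1.2 = -0.29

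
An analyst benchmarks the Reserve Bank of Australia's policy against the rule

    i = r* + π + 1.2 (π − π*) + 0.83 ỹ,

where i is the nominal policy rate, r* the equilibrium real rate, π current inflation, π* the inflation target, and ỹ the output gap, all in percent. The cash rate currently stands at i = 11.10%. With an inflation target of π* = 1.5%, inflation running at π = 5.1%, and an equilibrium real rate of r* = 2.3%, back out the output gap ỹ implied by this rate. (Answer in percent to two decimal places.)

-0.75%

0.83 ỹ = 11.10 − 2.3 − 5.1 − 1.2 × (5.1 − 1.5) = -0.62
ỹ = -0.62 / 0.83 = -0.75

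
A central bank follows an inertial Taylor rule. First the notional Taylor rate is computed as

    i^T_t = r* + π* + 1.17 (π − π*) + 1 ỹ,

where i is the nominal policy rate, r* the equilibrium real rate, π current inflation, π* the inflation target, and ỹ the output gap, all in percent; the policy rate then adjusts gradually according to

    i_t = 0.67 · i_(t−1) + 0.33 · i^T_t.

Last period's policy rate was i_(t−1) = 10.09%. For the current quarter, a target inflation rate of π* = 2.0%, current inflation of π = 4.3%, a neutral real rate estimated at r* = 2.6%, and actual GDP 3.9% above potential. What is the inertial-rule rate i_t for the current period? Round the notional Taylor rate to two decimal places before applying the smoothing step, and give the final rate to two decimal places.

Output 3.9% above potential → ỹ = 3.9.
i^T_t = 2.6 + 2.0 + 1.17 × (4.3 − 2.0) + 1 × 3.9
   = 2.6 + 2 + 2.691 + 3.9 = 11.19
i_t = 0.67 × 10.09 + 0.33 × 11.19 = 6.7603 + 3.6927 = 10.45

10.45%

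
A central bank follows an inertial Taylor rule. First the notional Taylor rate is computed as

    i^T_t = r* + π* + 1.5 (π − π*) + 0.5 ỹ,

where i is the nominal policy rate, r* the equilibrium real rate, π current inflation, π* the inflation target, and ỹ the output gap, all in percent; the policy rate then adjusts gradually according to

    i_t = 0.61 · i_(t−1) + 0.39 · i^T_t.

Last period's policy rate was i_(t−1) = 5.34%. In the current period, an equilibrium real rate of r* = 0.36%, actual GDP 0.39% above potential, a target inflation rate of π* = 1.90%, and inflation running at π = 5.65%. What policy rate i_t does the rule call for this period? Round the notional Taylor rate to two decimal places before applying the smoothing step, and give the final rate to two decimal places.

6.41%

Output 0.39% above potential → ỹ = 0.39.
i^T_t = 0.36 + 1.90 + 1.5 × (5.65 − 1.90) + 0.5 × 0.39
   = 0.36 + 1.9 + 5.625 + 0.195 = 8.08
i_t = 0.61 × 5.34 + 0.39 × 8.08 = 3.2574 + 3.1512 = 6.41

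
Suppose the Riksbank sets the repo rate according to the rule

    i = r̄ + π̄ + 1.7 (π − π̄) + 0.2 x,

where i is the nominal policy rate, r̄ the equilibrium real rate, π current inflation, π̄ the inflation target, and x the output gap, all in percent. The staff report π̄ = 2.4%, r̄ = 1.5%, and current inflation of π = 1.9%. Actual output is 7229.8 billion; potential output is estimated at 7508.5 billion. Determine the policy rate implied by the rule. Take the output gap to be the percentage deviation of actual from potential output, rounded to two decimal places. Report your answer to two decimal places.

Output gap = 100 × (7229.8 − 7508.5) / 7508.5 = -3.71%.
i = 1.50 + 2.40 + 1.7 × (1.90 − 2.40) + 0.2 × (-3.71)
   = 1.50 + 2.4 − 0.85 − 0.742 = 2.31

2.31%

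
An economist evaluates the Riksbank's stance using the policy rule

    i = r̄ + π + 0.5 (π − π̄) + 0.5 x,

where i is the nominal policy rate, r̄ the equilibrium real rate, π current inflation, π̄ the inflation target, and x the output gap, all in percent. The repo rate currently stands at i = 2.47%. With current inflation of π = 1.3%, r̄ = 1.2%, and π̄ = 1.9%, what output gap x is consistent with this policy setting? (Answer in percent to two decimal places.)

0.54%

0.5 x = 2.47 − 1.2 − 1.3 − 0.5 × (1.3 − 1.9) = 0.27
x = 0.27 / 0.5 = 0.54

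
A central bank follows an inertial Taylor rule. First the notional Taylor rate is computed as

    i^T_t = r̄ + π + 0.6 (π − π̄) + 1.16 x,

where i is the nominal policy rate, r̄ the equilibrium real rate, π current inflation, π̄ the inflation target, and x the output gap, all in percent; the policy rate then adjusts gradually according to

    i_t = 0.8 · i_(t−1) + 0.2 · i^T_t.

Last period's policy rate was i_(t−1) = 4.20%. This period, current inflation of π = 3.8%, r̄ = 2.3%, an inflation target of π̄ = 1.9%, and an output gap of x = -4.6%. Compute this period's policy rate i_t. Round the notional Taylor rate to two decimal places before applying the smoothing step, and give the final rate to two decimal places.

i^T_t = 2.3 + 3.8 + 0.6 × (3.8 − 1.9) + 1.16 × (-4.6)
   = 2.3 + 3.8 + 1.14 − 5.336 = 1.90
i_t = 0.8 × 4.20 + 0.2 × 1.90 = 3.36 + 0.38 = 3.74

3.74%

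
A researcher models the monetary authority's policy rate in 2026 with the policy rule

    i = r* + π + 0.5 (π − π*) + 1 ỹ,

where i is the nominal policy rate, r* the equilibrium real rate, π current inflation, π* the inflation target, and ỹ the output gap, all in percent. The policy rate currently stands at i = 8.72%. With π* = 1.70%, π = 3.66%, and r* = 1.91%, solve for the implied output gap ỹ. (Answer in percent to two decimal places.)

2.17%

1 ỹ = 8.72 − 1.91 − 3.66 − 0.5 × (3.66 − 1.70) = 2.17
ỹ = 2.17 / 1 = 2.17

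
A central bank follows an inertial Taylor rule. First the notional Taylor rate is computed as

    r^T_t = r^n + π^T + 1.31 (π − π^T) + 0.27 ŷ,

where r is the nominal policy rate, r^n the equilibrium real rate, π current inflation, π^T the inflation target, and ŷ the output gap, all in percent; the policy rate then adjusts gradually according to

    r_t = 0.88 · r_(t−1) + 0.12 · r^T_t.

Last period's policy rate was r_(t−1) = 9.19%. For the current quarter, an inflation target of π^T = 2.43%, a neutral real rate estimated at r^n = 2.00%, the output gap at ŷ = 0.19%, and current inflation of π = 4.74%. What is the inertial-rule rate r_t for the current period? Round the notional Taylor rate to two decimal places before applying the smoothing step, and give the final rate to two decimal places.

8.99%

r^T_t = 2.00 + 2.43 + 1.31 × (4.74 − 2.43) + 0.27 × 0.19
   = 2.00 + 2.43 + 3.0261 + 0.0513 = 7.51
r_t = 0.88 × 9.19 + 0.12 × 7.51 = 8.0872 + 0.9012 = 8.99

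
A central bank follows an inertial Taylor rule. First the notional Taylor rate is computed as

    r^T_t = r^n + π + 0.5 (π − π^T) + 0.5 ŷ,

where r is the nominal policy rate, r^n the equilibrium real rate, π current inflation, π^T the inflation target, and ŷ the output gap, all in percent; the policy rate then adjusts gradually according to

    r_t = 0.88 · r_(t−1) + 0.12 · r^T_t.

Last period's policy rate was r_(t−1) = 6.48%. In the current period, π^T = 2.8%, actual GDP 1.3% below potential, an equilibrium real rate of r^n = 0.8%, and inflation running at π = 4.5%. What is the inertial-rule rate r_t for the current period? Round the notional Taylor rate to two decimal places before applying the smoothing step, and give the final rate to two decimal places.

Output 1.3% below potential → ŷ = -1.3.
r^T_t = 0.8 + 4.5 + 0.5 × (4.5 − 2.8) + 0.5 × (-1.3)
   = 0.8 + 4.5 + 0.85 − 0.65 = 5.50
r_t = 0.88 × 6.48 + 0.12 × 5.50 = 5.7024 + 0.66 = 6.36

6.36%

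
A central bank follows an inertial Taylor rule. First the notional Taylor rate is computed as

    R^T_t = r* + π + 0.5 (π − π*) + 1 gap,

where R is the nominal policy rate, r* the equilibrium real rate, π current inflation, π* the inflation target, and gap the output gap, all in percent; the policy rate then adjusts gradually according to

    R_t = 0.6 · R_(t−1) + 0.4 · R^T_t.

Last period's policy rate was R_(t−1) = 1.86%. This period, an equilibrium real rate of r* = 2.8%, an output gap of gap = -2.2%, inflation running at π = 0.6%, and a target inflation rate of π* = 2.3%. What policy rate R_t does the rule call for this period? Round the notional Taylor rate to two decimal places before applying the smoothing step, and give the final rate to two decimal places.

1.26%

R^T_t = 2.8 + 0.6 + 0.5 × (0.6 − 2.3) + 1 × (-2.2)
   = 2.8 + 0.6 − 0.85 − 2.2 = 0.35
R_t = 0.6 × 1.86 + 0.4 × 0.35 = 1.116 + 0.14 = 1.26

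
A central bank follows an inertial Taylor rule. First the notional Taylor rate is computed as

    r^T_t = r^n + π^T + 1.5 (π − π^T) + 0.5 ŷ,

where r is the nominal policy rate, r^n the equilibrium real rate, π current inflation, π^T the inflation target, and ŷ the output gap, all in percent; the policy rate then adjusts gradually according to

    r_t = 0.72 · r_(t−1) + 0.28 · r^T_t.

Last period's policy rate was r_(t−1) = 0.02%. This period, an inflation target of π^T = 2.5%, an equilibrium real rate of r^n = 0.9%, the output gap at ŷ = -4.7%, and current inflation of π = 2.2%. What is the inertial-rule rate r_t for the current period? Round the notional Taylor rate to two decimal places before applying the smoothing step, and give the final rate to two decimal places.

0.18%

r^T_t = 0.9 + 2.5 + 1.5 × (2.2 − 2.5) + 0.5 × (-4.7)
   = 0.9 + 2.5 − 0.45 − 2.35 = 0.60
r_t = 0.72 × 0.02 + 0.28 × 0.60 = 0.0144 + 0.168 = 0.18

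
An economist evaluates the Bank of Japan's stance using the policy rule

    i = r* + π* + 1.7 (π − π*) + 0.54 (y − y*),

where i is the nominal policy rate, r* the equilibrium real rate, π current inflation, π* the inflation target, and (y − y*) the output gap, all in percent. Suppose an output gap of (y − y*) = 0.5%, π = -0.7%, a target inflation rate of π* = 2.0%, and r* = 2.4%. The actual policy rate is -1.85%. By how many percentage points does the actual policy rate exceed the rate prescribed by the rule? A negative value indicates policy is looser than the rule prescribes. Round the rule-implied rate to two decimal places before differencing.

-1.93 pp

i = 2.4 + 2.0 + 1.7 × (-0.7 − 2.0) + 0.54 × 0.5
   = 2.4 + 2 − 4.59 + 0.27 = 0.08
Deviation = -1.85 − 0.08 = -1.93 pp.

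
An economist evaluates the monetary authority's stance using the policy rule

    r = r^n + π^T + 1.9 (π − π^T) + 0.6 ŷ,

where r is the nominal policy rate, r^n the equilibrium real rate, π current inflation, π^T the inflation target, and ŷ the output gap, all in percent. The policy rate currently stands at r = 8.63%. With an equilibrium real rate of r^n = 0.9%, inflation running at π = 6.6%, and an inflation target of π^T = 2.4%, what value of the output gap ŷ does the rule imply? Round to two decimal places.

0.6 ŷ = 8.63 − 0.9 − 2.4 − 1.9 × (6.6 − 2.4) = -2.65
ŷ = -2.65 / 0.6 = -4.42

-4.42%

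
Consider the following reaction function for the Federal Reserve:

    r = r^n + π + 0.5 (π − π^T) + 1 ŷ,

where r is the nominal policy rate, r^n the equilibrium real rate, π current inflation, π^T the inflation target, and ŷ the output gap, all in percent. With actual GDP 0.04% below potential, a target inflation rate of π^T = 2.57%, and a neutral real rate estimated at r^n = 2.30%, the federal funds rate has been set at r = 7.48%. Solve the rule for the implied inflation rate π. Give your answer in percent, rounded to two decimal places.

Output 0.04% below potential → ŷ = -0.04.
Collecting π: r = r^n + (1 + 0.5) π − 0.5 π^T + 1 ŷ
1.5 π = 7.48 − 2.30 + 0.5 × 2.57 − 1 × (-0.04) = 6.505
π = 6.505 / 1.5 = 4.34

4.34%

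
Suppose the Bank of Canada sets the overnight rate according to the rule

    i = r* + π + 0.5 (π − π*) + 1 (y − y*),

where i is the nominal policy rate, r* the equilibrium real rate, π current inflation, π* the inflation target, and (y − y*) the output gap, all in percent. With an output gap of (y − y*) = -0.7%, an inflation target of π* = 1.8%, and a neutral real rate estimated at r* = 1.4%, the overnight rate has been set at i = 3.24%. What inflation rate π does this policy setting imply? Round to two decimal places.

2.29%

Collecting π: i = r* + (1 + 0.5) π − 0.5 π* + 1 (y − y*)
1.5 π = 3.24 − 1.4 + 0.5 × 1.8 − 1 × (-0.7) = 3.44
π = 3.44 / 1.5 = 2.29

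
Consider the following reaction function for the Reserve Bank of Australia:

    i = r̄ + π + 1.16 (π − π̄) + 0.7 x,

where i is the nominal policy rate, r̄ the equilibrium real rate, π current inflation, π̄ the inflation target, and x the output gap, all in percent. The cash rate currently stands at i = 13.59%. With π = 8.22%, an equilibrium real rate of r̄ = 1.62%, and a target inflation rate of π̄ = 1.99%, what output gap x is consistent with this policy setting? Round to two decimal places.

0.7 x = 13.59 − 1.62 − 8.22 − 1.16 × (8.22 − 1.99) = -3.4768
x = -3.4768 / 0.7 = -4.97

-4.97%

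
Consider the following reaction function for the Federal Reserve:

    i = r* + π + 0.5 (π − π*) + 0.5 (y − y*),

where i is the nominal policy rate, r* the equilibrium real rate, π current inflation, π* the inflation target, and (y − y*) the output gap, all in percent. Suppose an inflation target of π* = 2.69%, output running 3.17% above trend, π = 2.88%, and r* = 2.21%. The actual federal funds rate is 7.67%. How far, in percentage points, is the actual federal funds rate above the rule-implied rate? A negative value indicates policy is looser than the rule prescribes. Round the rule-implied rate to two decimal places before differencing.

0.90 pp

Output 3.17% above potential → (y − y*) = 3.17.
i = 2.21 + 2.88 + 0.5 × (2.88 − 2.69) + 0.5 × 3.17
   = 2.21 + 2.88 + 0.095 + 1.585 = 6.77
Deviation = 7.67 − 6.77 = 0.90 pp.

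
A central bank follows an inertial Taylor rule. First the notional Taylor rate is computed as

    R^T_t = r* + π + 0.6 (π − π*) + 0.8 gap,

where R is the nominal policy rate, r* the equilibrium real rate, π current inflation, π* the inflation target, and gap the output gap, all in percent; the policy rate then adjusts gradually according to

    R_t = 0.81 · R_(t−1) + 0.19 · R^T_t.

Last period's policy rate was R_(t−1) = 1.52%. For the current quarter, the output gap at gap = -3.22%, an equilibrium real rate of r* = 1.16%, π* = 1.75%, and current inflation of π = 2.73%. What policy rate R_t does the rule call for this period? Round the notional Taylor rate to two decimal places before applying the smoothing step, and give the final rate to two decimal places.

1.59%

R^T_t = 1.16 + 2.73 + 0.6 × (2.73 − 1.75) + 0.8 × (-3.22)
   = 1.16 + 2.73 + 0.588 − 2.576 = 1.90
R_t = 0.81 × 1.52 + 0.19 × 1.90 = 1.2312 + 0.361 = 1.59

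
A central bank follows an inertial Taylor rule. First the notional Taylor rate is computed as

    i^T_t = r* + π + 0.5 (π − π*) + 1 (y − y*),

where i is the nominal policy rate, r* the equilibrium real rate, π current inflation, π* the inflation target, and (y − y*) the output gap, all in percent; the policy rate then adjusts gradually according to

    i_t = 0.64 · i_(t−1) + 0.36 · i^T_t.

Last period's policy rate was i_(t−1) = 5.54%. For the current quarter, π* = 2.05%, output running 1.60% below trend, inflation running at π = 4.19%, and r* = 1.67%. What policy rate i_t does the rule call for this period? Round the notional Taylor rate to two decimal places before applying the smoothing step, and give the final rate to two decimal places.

5.46%

Output 1.60% below potential → (y − y*) = -1.60.
i^T_t = 1.67 + 4.19 + 0.5 × (4.19 − 2.05) + 1 × (-1.60)
   = 1.67 + 4.19 + 1.07 − 1.6 = 5.33
i_t = 0.64 × 5.54 + 0.36 × 5.33 = 3.5456 + 1.9188 = 5.46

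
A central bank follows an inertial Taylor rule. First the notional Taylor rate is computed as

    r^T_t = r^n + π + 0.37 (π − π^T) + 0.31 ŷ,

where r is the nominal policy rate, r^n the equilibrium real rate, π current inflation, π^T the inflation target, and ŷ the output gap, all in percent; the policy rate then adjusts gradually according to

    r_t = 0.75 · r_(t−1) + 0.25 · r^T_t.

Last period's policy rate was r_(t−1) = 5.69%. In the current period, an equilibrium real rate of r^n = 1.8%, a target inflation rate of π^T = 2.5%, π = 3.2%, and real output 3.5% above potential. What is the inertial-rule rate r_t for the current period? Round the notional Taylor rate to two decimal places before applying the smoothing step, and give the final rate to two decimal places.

Output 3.5% above potential → ŷ = 3.5.
r^T_t = 1.8 + 3.2 + 0.37 × (3.2 − 2.5) + 0.31 × 3.5
   = 1.8 + 3.2 + 0.259 + 1.085 = 6.34
r_t = 0.75 × 5.69 + 0.25 × 6.34 = 4.2675 + 1.585 = 5.85

5.85%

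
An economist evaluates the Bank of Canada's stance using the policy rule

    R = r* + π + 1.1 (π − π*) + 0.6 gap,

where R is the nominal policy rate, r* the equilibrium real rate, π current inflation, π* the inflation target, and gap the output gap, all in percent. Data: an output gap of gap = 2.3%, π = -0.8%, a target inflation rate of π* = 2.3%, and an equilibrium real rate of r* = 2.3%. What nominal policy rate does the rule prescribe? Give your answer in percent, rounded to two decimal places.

R = 2.3 + (-0.8) + 1.1 × (-0.8 − 2.3) + 0.6 × 2.3
   = 2.3 − 0.8 − 3.41 + 1.38 = -0.53

-0.53%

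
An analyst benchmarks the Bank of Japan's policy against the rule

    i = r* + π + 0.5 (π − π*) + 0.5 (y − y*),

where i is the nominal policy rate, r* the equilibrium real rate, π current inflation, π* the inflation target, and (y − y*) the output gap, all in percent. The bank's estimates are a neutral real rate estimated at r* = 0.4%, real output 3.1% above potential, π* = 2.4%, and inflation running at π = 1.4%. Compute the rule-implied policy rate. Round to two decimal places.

2.85%

Output 3.1% above potential → (y − y*) = 3.1.
i = 0.4 + 1.4 + 0.5 × (1.4 − 2.4) + 0.5 × 3.1
   = 0.4 + 1.4 − 0.5 + 1.55 = 2.85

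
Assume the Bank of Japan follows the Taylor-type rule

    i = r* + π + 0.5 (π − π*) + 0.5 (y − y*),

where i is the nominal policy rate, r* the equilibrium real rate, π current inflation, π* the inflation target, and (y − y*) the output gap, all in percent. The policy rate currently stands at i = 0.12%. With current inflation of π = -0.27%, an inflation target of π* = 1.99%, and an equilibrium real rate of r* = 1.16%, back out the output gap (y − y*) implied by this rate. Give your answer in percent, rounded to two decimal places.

0.72%

0.5 (y − y*) = 0.12 − 1.16 − (-0.27) − 0.5 × ((-0.27) − 1.99) = 0.36
(y − y*) = 0.36 / 0.5 = 0.72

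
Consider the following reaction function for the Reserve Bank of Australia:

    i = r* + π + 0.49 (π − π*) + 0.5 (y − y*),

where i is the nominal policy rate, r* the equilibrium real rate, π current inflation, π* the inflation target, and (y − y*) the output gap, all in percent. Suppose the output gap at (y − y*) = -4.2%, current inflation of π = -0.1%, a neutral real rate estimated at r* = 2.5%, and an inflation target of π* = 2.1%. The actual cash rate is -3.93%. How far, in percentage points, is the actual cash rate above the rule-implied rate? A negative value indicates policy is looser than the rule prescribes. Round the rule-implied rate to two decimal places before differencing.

-3.15 pp

i = 2.5 + (-0.1) + 0.49 × (-0.1 − 2.1) + 0.5 × (-4.2)
   = 2.5 − 0.1 − 1.078 − 2.1 = -0.78
Deviation = -3.93 − (-0.78) = -3.15 pp.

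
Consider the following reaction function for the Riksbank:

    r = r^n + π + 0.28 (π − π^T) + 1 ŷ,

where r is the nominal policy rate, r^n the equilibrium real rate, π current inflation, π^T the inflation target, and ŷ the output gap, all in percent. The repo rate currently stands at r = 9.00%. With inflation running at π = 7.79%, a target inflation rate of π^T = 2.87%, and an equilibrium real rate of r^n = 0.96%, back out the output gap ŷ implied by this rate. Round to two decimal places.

1 ŷ = 9.00 − 0.96 − 7.79 − 0.28 × (7.79 − 2.87) = -1.1276
ŷ = -1.1276 / 1 = -1.13

-1.13%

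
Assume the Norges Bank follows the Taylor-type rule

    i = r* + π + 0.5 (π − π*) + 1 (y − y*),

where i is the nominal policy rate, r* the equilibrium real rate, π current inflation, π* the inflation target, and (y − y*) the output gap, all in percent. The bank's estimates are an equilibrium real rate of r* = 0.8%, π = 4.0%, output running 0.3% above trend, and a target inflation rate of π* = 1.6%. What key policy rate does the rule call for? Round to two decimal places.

6.30%

Output 0.3% above potential → (y − y*) = 0.3.
i = 0.8 + 4.0 + 0.5 × (4.0 − 1.6) + 1 × 0.3
   = 0.8 + 4 + 1.2 + 0.3 = 6.30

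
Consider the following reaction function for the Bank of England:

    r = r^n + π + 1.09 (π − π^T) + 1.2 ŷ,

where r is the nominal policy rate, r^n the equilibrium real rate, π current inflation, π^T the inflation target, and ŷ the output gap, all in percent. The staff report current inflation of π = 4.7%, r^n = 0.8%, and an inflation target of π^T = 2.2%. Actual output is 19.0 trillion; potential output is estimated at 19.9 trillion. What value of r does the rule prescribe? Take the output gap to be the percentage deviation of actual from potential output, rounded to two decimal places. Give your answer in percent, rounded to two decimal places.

2.80%

Output gap = 100 × (19.0 − 19.9) / 19.9 = -4.52%.
r = 0.80 + 4.70 + 1.09 × (4.70 − 2.20) + 1.2 × (-4.52)
   = 0.80 + 4.7 + 2.725 − 5.424 = 2.80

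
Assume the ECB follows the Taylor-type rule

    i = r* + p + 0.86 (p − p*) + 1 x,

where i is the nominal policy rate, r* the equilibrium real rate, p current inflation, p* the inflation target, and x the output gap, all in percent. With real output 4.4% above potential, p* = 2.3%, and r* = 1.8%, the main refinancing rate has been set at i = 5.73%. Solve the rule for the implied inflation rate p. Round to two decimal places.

Output 4.4% above potential → x = 4.4.
Collecting p: i = r* + (1 + 0.86) p − 0.86 p* + 1 x
1.86 p = 5.73 − 1.8 + 0.86 × 2.3 − 1 × 4.4 = 1.508
p = 1.508 / 1.86 = 0.81

0.81%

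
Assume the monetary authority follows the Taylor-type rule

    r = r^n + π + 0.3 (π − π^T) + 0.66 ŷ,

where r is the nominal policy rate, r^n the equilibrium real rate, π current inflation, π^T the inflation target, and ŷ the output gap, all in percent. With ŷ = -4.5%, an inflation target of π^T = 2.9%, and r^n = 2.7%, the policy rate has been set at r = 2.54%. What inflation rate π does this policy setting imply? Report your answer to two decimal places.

Collecting π: r = r^n + (1 + 0.3) π − 0.3 π^T + 0.66 ŷ
1.3 π = 2.54 − 2.7 + 0.3 × 2.9 − 0.66 × (-4.5) = 3.68
π = 3.68 / 1.3 = 2.83

2.83%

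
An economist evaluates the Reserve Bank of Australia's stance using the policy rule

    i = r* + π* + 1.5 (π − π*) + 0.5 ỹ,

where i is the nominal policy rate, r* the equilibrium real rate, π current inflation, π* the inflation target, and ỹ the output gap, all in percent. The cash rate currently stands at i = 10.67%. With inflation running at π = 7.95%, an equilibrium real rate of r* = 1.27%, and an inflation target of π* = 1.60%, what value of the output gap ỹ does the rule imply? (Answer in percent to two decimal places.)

0.5 ỹ = 10.67 − 1.27 − 1.60 − 1.5 × (7.95 − 1.60) = -1.725
ỹ = -1.725 / 0.5 = -3.45

-3.45%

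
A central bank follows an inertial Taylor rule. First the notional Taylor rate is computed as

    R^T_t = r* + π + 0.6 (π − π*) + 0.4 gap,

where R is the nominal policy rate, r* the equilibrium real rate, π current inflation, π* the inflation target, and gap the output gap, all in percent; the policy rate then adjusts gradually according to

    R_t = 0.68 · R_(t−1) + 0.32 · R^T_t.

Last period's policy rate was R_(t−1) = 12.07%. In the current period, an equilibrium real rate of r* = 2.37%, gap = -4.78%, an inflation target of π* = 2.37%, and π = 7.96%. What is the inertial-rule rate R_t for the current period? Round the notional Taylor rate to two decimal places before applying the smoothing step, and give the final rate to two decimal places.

R^T_t = 2.37 + 7.96 + 0.6 × (7.96 − 2.37) + 0.4 × (-4.78)
   = 2.37 + 7.96 + 3.354 − 1.912 = 11.77
R_t = 0.68 × 12.07 + 0.32 × 11.77 = 8.2076 + 3.7664 = 11.97

11.97%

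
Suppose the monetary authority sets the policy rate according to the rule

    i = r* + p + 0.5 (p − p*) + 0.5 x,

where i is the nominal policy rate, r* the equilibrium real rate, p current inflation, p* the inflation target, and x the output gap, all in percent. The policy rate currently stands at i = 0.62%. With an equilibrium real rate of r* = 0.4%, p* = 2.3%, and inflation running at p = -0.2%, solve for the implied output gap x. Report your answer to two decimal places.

0.5 x = 0.62 − 0.4 − (-0.2) − 0.5 × ((-0.2) − 2.3) = 1.67
x = 1.67 / 0.5 = 3.34

3.34%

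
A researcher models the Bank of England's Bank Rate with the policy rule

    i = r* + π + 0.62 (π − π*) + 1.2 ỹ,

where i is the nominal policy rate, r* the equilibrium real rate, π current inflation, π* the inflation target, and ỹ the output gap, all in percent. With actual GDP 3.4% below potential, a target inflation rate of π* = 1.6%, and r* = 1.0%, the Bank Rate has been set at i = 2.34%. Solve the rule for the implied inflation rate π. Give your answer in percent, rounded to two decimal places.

3.96%

Output 3.4% below potential → ỹ = -3.4.
Collecting π: i = r* + (1 + 0.62) π − 0.62 π* + 1.2 ỹ
1.62 π = 2.34 − 1.0 + 0.62 × 1.6 − 1.2 × (-3.4) = 6.412
π = 6.412 / 1.62 = 3.96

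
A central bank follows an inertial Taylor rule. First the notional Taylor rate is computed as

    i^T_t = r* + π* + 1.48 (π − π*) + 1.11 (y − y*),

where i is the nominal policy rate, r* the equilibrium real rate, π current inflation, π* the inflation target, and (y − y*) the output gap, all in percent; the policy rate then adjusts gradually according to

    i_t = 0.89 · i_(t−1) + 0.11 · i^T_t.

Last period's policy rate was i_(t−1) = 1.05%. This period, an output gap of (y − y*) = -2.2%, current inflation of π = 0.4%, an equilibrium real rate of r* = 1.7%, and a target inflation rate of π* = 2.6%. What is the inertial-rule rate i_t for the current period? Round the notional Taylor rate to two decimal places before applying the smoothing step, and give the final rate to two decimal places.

0.78%

i^T_t = 1.7 + 2.6 + 1.48 × (0.4 − 2.6) + 1.11 × (-2.2)
   = 1.7 + 2.6 − 3.256 − 2.442 = -1.40
i_t = 0.89 × 1.05 + 0.11 × (-1.40) = 0.9345 − 0.154 = 0.78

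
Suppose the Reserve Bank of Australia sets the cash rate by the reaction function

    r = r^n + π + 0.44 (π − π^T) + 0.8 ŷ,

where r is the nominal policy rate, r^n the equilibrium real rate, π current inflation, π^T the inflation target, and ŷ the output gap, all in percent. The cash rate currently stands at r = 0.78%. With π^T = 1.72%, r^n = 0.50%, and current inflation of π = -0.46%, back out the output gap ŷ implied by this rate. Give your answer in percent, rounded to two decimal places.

0.8 ŷ = 0.78 − 0.50 − (-0.46) − 0.44 × ((-0.46) − 1.72) = 1.6992
ŷ = 1.6992 / 0.8 = 2.12

2.12%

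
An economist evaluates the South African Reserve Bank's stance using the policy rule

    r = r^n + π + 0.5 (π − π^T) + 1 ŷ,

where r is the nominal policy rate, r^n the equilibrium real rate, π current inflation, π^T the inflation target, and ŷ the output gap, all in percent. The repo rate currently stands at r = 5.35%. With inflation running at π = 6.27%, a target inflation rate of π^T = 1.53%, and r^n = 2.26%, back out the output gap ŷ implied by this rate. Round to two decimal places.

-5.55%

1 ŷ = 5.35 − 2.26 − 6.27 − 0.5 × (6.27 − 1.53) = -5.55
ŷ = -5.55 / 1 = -5.55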